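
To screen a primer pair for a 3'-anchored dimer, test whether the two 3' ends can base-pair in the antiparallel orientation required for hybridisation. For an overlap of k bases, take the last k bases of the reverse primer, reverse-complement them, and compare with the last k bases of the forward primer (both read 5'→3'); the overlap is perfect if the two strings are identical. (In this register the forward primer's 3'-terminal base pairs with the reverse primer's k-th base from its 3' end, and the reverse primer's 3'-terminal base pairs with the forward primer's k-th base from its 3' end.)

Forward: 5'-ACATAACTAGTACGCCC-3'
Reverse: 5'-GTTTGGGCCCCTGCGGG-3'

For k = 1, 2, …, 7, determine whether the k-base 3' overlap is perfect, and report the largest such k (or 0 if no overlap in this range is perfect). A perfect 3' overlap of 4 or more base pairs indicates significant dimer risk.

Last 7 bases (5'→3') — forward …TACGCCC, reverse …CTGCGGG.
Reverse complement of the reverse primer's last 7 bases: CCCGCAG; its first k bases are the reverse complement of the reverse primer's last k bases, so a perfect k-base overlap needs the forward primer's last k bases to equal them.
Comparing (forward last k vs required): k=1: C vs C ✓; k=2: CC vs CC ✓; k=3: CCC vs CCC ✓; k=4: GCCC vs CCCG ✗; k=5: CGCCC vs CCCGC ✗; k=6: ACGCCC vs CCCGCA ✗; k=7: TACGCCC vs CCCGCAG ✗.
Perfect overlaps at k = 1, 2, 3; the largest is 3.

Longest perfect overlap: 3 complementary base pairs; below the dimer-risk threshold (threshold 4).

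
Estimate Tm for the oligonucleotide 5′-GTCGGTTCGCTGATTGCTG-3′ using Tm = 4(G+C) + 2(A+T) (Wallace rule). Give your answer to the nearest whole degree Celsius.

Base counts: A=1, T=7, G=7, C=4 (length 19).
Tm = 2·(1+7) + 4·(7+4) = 2·8 + 4·11 = 16 + 44 = 60°C.

60°C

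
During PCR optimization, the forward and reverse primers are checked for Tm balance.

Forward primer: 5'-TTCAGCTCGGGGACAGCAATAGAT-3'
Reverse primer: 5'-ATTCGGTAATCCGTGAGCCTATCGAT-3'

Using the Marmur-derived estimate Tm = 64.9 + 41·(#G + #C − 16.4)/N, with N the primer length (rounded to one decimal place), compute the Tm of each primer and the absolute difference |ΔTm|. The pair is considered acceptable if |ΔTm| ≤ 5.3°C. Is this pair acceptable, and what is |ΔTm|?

Forward: G+C = 12, N = 24 → Tm = 64.9 + 41·(12 − 16.4)/24 = 57.4°C.
Reverse: G+C = 12, N = 26 → Tm = 64.9 + 41·(12 − 16.4)/26 = 58.0°C.
|ΔTm| = |57.4 − 58.0| = 0.6°C, ≤ 5.3°C.

|ΔTm| = 0.6°C; the pair is acceptable.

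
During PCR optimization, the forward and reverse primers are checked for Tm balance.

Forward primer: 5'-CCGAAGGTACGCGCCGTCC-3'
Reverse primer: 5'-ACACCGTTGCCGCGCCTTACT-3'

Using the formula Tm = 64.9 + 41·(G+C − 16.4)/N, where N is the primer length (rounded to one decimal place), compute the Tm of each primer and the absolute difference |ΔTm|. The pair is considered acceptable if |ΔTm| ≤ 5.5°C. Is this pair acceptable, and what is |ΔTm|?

Forward: G+C = 14, N = 19 → Tm = 64.9 + 41·(14 − 16.4)/19 = 59.7°C.
Reverse: G+C = 13, N = 21 → Tm = 64.9 + 41·(13 − 16.4)/21 = 58.3°C.
|ΔTm| = |59.7 − 58.3| = 1.4°C, ≤ 5.5°C.

|ΔTm| = 1.4°C; the pair is acceptable.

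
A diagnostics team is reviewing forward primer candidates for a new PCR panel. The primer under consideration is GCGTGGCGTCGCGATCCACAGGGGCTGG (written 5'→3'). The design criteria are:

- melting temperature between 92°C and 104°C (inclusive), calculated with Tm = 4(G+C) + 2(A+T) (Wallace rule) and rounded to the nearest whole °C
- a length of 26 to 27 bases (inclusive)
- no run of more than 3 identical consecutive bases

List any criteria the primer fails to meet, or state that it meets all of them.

Fails: length, homopolymer run.

Base counts: A=3, T=4, G=13, C=8 (length 28).
Tm: Tm = 2·7 + 4·21 = 98°C ✓
length: length 28, outside 26–27 ✗
homopolymer run: longest run = 4, exceeds 3 ✗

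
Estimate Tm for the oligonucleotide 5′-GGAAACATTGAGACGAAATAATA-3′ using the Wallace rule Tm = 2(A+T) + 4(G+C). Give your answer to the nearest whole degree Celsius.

60°C

Base counts: A=12, T=4, G=5, C=2 (length 23).
Tm = 2·(12+4) + 4·(5+2) = 2·16 + 4·7 = 32 + 28 = 60°C.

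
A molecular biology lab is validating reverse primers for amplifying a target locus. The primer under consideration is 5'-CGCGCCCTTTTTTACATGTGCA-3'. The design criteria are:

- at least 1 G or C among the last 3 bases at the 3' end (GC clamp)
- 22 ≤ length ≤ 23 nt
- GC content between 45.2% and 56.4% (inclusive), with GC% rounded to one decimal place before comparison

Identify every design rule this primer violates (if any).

Base counts: A=3, T=8, G=4, C=7 (length 22).
GC clamp: 3' end GCA has 2 G/C ✓
length: length 22 ✓
GC content: GC 11/22 = 50.0% ✓

Meets all criteria.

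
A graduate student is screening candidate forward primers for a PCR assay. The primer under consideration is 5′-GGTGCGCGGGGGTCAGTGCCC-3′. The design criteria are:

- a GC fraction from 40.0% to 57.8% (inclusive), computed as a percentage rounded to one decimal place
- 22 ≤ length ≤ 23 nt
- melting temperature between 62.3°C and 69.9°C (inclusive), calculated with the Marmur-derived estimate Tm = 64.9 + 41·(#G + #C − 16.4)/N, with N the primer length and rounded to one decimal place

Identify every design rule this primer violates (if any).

Fails: GC content, length.

Base counts: A=1, T=3, G=11, C=6 (length 21).
GC content: GC 17/21 = 81.0%, outside 40.0–57.8% ✗
length: length 21, outside 22–23 ✗
Tm: Tm = 64.9 + 41·(17 − 16.4)/21 = 66.1°C ✓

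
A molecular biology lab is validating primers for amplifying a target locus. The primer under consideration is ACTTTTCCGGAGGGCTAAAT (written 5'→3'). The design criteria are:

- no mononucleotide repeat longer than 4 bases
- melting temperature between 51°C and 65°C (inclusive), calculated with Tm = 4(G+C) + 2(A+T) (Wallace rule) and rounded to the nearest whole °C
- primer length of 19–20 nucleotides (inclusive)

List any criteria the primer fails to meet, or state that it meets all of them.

Base counts: A=5, T=6, G=5, C=4 (length 20).
homopolymer run: longest run = 4 ✓
Tm: Tm = 2·11 + 4·9 = 58°C ✓
length: length 20 ✓

Meets all criteria.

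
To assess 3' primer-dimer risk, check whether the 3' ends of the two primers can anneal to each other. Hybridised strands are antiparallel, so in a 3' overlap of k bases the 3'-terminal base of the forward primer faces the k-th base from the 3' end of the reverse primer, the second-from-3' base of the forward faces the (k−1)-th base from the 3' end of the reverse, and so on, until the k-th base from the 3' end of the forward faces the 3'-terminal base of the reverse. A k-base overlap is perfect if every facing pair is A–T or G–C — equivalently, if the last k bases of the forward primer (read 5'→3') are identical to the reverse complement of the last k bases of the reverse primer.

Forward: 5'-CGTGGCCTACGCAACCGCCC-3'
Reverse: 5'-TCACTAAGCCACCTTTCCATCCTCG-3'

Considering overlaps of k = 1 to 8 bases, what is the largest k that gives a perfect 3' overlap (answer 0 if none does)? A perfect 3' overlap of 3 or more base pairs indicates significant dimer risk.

Last 8 bases (5'→3') — forward …AACCGCCC, reverse …CATCCTCG.
Reverse complement of the reverse primer's last 8 bases: CGAGGATG; its first k bases are the reverse complement of the reverse primer's last k bases, so a perfect k-base overlap needs the forward primer's last k bases to equal them.
Comparing (forward last k vs required): k=1: C vs C ✓; k=2: CC vs CG ✗; k=3: CCC vs CGA ✗; k=4: GCCC vs CGAG ✗; k=5: CGCCC vs CGAGG ✗; k=6: CCGCCC vs CGAGGA ✗; k=7: ACCGCCC vs CGAGGAT ✗; k=8: AACCGCCC vs CGAGGATG ✗.
Only k = 1 is perfect, so the longest perfect 3' overlap is 1.

Longest perfect overlap: 1 complementary base pair; below the dimer-risk threshold (threshold 3).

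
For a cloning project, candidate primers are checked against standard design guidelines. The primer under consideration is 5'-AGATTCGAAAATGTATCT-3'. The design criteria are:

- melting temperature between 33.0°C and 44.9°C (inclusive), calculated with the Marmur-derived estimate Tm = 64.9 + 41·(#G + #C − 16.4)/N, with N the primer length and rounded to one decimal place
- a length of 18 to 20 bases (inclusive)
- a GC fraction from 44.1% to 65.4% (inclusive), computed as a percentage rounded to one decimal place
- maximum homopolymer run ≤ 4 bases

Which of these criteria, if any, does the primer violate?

Base counts: A=7, T=6, G=3, C=2 (length 18).
Tm: Tm = 64.9 + 41·(5 − 16.4)/18 = 38.9°C ✓
length: length 18 ✓
GC content: GC 5/18 = 27.8%, outside 44.1–65.4% ✗
homopolymer run: longest run = 4 ✓

Fails: GC content.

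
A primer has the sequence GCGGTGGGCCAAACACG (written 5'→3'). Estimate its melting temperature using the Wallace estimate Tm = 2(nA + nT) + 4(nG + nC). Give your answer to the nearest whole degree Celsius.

58°C

Base counts: A=4, T=1, G=7, C=5 (length 17).
Tm = 2·(4+1) + 4·(7+5) = 2·5 + 4·12 = 10 + 48 = 58°C.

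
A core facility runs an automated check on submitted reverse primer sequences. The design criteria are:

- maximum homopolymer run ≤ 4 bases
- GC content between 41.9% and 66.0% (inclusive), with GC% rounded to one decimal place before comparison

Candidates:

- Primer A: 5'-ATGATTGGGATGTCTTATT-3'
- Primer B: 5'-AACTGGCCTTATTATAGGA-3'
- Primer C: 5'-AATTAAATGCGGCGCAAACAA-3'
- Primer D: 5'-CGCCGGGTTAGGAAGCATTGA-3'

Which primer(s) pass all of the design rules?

Primer A (19 nt, A=4 T=9 G=5 C=1): longest run = 3 ✓; GC 6/19 = 31.6%, outside 41.9–66.0% ✗ — fails.
Primer B (19 nt, A=6 T=6 G=4 C=3): longest run = 2 ✓; GC 7/19 = 36.8%, outside 41.9–66.0% ✗ — fails.
Primer C (21 nt, A=10 T=3 G=4 C=4): longest run = 3 ✓; GC 8/21 = 38.1%, outside 41.9–66.0% ✗ — fails.
Primer D (21 nt, A=5 T=4 G=8 C=4): longest run = 3 ✓; GC 12/21 = 57.1% ✓ — passes.

Primer D only.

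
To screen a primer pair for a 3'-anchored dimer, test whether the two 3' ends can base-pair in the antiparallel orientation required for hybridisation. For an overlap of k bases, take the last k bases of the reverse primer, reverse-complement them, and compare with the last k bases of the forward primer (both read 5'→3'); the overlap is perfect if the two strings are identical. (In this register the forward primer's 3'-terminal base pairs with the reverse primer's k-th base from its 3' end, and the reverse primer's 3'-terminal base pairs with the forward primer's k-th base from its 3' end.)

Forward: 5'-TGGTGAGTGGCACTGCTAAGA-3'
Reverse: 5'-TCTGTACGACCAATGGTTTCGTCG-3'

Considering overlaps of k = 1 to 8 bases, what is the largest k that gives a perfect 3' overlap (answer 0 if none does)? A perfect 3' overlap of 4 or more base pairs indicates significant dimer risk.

Last 8 bases (5'→3') — forward …TGCTAAGA, reverse …TTTCGTCG.
Reverse complement of the reverse primer's last 8 bases: CGACGAAA; its first k bases are the reverse complement of the reverse primer's last k bases, so a perfect k-base overlap needs the forward primer's last k bases to equal them.
Comparing (forward last k vs required): k=1: A vs C ✗; k=2: GA vs CG ✗; k=3: AGA vs CGA ✗; k=4: AAGA vs CGAC ✗; k=5: TAAGA vs CGACG ✗; k=6: CTAAGA vs CGACGA ✗; k=7: GCTAAGA vs CGACGAA ✗; k=8: TGCTAAGA vs CGACGAAA ✗.
No overlap length from 1 to 8 is perfect, so the longest perfect 3' overlap is 0.

Longest perfect overlap: 0 complementary base pairs; below the dimer-risk threshold (threshold 4).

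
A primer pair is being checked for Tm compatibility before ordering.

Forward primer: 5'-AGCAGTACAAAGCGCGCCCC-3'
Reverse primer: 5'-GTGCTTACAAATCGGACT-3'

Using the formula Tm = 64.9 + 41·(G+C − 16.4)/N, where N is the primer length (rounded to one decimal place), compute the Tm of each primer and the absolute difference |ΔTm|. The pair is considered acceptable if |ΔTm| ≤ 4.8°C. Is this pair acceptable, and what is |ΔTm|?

Forward: G+C = 13, N = 20 → Tm = 64.9 + 41·(13 − 16.4)/20 = 57.9°C.
Reverse: G+C = 8, N = 18 → Tm = 64.9 + 41·(8 − 16.4)/18 = 45.8°C.
|ΔTm| = |57.9 − 45.8| = 12.1°C, > 4.8°C.

|ΔTm| = 12.1°C; the pair is not acceptable.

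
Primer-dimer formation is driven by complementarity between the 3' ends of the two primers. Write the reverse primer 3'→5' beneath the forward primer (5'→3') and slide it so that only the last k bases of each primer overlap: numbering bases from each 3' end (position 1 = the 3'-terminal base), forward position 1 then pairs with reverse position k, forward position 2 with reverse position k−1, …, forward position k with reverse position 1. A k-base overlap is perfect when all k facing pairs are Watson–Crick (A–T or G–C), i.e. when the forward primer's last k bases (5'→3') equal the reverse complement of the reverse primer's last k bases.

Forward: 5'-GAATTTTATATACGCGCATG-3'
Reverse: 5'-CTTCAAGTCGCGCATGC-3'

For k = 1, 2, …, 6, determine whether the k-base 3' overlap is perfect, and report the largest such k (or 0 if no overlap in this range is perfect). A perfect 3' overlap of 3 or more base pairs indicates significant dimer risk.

Last 6 bases (5'→3') — forward …CGCATG, reverse …GCATGC.
Reverse complement of the reverse primer's last 6 bases: GCATGC; its first k bases are the reverse complement of the reverse primer's last k bases, so a perfect k-base overlap needs the forward primer's last k bases to equal them.
Comparing (forward last k vs required): k=1: G vs G ✓; k=2: TG vs GC ✗; k=3: ATG vs GCA ✗; k=4: CATG vs GCAT ✗; k=5: GCATG vs GCATG ✓; k=6: CGCATG vs GCATGC ✗.
Perfect overlaps at k = 1, 5; the largest is 5.

Longest perfect overlap: 5 complementary base pairs; significant dimer risk (threshold 3).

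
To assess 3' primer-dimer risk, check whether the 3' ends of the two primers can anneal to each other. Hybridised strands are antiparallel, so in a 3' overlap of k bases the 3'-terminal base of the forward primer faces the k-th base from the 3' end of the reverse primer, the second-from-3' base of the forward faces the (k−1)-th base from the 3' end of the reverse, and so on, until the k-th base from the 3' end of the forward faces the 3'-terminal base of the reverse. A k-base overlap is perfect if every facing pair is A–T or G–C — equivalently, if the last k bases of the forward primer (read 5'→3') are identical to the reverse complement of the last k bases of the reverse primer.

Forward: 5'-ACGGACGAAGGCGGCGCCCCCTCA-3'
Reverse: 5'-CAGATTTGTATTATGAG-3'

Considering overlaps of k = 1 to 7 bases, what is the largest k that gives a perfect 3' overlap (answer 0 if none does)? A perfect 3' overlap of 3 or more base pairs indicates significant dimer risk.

Last 7 bases (5'→3') — forward …CCCCTCA, reverse …TTATGAG.
Reverse complement of the reverse primer's last 7 bases: CTCATAA; its first k bases are the reverse complement of the reverse primer's last k bases, so a perfect k-base overlap needs the forward primer's last k bases to equal them.
Comparing (forward last k vs required): k=1: A vs C ✗; k=2: CA vs CT ✗; k=3: TCA vs CTC ✗; k=4: CTCA vs CTCA ✓; k=5: CCTCA vs CTCAT ✗; k=6: CCCTCA vs CTCATA ✗; k=7: CCCCTCA vs CTCATAA ✗.
Only k = 4 is perfect, so the longest perfect 3' overlap is 4.

Longest perfect overlap: 4 complementary base pairs; significant dimer risk (threshold 3).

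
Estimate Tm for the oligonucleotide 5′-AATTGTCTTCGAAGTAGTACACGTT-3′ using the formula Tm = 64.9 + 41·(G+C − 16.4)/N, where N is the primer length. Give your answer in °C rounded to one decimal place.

52.8°C

Base counts: A=7, T=9, G=5, C=4; G+C = 9, N = 25.
Tm = 64.9 + 41·(9 − 16.4)/25 = 64.9 + -303.40/25 = 52.8°C.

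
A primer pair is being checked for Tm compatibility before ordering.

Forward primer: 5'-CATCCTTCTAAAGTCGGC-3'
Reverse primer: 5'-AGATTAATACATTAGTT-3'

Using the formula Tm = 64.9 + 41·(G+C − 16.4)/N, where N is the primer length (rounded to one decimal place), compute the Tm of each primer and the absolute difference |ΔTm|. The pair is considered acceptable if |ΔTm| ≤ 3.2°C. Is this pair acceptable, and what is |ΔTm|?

|ΔTm| = 15.4°C; the pair is not acceptable.

Forward: G+C = 9, N = 18 → Tm = 64.9 + 41·(9 − 16.4)/18 = 48.0°C.
Reverse: G+C = 3, N = 17 → Tm = 64.9 + 41·(3 − 16.4)/17 = 32.6°C.
|ΔTm| = |48.0 − 32.6| = 15.4°C, > 3.2°C.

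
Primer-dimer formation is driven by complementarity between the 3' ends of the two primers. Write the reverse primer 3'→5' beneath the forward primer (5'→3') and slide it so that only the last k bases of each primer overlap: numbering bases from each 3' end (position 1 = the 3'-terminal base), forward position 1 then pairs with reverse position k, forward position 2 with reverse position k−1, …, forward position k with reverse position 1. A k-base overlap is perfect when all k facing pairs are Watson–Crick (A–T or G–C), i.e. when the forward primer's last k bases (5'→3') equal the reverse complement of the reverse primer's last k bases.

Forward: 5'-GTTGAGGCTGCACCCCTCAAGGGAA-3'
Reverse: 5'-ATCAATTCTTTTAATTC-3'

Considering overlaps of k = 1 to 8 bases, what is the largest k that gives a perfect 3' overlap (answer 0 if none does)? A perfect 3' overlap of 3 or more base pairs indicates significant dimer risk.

Last 8 bases (5'→3') — forward …CAAGGGAA, reverse …TTTAATTC.
Reverse complement of the reverse primer's last 8 bases: GAATTAAA; its first k bases are the reverse complement of the reverse primer's last k bases, so a perfect k-base overlap needs the forward primer's last k bases to equal them.
Comparing (forward last k vs required): k=1: A vs G ✗; k=2: AA vs GA ✗; k=3: GAA vs GAA ✓; k=4: GGAA vs GAAT ✗; k=5: GGGAA vs GAATT ✗; k=6: AGGGAA vs GAATTA ✗; k=7: AAGGGAA vs GAATTAA ✗; k=8: CAAGGGAA vs GAATTAAA ✗.
Only k = 3 is perfect, so the longest perfect 3' overlap is 3.

Longest perfect overlap: 3 complementary base pairs; significant dimer risk (threshold 3).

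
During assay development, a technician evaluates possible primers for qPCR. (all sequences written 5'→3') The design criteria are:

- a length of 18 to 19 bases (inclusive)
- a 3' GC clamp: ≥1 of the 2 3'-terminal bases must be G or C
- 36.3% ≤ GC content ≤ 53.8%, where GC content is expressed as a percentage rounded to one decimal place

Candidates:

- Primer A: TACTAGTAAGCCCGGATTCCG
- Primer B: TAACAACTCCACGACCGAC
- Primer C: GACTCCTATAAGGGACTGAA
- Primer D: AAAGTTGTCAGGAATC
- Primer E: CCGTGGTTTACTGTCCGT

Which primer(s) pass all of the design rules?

Primer A (21 nt, A=5 T=5 G=5 C=6): length 21, outside 18–19 ✗; 3' end CG has 2 G/C ✓; GC 11/21 = 52.4% ✓ — fails.
Primer B (19 nt, A=7 T=2 G=2 C=8): length 19 ✓; 3' end AC has 1 G/C ✓; GC 10/19 = 52.6% ✓ — passes.
Primer C (20 nt, A=7 T=4 G=5 C=4): length 20, outside 18–19 ✗; 3' end AA has 0 G/C, need ≥1 ✗; GC 9/20 = 45.0% ✓ — fails.
Primer D (16 nt, A=6 T=4 G=4 C=2): length 16, outside 18–19 ✗; 3' end TC has 1 G/C ✓; GC 6/16 = 37.5% ✓ — fails.
Primer E (18 nt, A=1 T=7 G=5 C=5): length 18 ✓; 3' end GT has 1 G/C ✓; GC 10/18 = 55.6%, outside 36.3–53.8% ✗ — fails.

Primer B only.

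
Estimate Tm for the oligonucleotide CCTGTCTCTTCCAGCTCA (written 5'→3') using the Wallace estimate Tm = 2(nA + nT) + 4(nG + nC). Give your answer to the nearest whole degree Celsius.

56°C

Base counts: A=2, T=6, G=2, C=8 (length 18).
Tm = 2·(2+6) + 4·(2+8) = 2·8 + 4·10 = 16 + 40 = 56°C.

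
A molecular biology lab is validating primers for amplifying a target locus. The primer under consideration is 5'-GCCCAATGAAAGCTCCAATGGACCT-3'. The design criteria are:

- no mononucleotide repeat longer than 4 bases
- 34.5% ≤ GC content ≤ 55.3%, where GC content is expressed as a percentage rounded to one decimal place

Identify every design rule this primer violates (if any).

Meets all criteria.

Base counts: A=8, T=4, G=5, C=8 (length 25).
homopolymer run: longest run = 3 ✓
GC content: GC 13/25 = 52.0% ✓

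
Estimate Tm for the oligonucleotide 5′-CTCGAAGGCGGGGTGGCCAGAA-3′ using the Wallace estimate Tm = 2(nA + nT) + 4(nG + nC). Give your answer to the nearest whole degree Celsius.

74°C

Base counts: A=5, T=2, G=10, C=5 (length 22).
Tm = 2·(5+2) + 4·(10+5) = 2·7 + 4·15 = 14 + 60 = 74°C.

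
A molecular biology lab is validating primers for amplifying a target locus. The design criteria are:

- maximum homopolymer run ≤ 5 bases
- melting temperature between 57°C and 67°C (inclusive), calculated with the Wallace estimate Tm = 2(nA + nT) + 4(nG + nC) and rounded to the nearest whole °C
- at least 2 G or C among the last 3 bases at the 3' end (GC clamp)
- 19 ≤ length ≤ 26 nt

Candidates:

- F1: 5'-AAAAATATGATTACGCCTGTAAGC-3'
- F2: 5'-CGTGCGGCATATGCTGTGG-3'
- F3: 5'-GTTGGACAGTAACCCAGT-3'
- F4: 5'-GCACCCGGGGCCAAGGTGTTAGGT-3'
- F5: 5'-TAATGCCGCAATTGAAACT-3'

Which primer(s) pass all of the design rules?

F1 (24 nt, A=10 T=6 G=4 C=4): longest run = 5 ✓; Tm = 2·16 + 4·8 = 64°C ✓; 3' end AGC has 2 G/C ✓; length 24 ✓ — passes.
F2 (19 nt, A=2 T=5 G=8 C=4): longest run = 2 ✓; Tm = 2·7 + 4·12 = 62°C ✓; 3' end TGG has 2 G/C ✓; length 19 ✓ — passes.
F3 (18 nt, A=5 T=4 G=5 C=4): longest run = 3 ✓; Tm = 2·9 + 4·9 = 54°C, outside 57–67°C ✗; 3' end AGT has 1 G/C, need ≥2 ✗; length 18, outside 19–26 ✗ — fails.
F4 (24 nt, A=4 T=4 G=10 C=6): longest run = 4 ✓; Tm = 2·8 + 4·16 = 80°C, outside 57–67°C ✗; 3' end GGT has 2 G/C ✓; length 24 ✓ — fails.
F5 (19 nt, A=7 T=5 G=3 C=4): longest run = 3 ✓; Tm = 2·12 + 4·7 = 52°C, outside 57–67°C ✗; 3' end ACT has 1 G/C, need ≥2 ✗; length 19 ✓ — fails.

F1 and F2.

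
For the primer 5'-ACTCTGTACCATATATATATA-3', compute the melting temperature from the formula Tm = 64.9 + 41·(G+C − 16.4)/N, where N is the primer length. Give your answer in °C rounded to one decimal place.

42.6°C

Base counts: A=8, T=8, G=1, C=4; G+C = 5, N = 21.
Tm = 64.9 + 41·(5 − 16.4)/21 = 64.9 + -467.40/21 = 42.6°C.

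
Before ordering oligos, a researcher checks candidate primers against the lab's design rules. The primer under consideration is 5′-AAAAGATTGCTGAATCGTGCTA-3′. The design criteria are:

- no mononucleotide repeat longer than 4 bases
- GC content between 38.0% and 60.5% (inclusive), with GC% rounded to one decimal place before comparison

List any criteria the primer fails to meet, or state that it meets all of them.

Fails: GC content.

Base counts: A=8, T=6, G=5, C=3 (length 22).
homopolymer run: longest run = 4 ✓
GC content: GC 8/22 = 36.4%, outside 38.0–60.5% ✗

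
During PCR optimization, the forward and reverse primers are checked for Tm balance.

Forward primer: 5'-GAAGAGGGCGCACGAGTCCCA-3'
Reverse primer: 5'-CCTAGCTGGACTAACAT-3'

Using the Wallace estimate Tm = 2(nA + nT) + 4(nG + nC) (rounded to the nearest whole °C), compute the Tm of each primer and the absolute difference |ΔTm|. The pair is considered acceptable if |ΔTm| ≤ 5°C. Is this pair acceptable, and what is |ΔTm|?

Forward: A=6 T=1 G=8 C=6 → Tm = 2·7 + 4·14 = 70°C.
Reverse: A=5 T=4 G=3 C=5 → Tm = 2·9 + 4·8 = 50°C.
|ΔTm| = |70 − 50| = 20°C, > 5°C.

|ΔTm| = 20°C; the pair is not acceptable.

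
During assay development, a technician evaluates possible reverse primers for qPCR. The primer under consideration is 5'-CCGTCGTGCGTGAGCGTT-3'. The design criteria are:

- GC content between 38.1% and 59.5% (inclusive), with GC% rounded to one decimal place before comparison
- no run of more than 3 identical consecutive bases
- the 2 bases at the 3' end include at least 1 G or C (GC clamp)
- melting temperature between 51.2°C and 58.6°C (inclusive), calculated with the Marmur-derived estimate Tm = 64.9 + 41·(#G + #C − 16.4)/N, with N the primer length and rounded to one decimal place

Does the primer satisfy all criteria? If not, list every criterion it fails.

Fails: GC content, GC clamp.

Base counts: A=1, T=5, G=7, C=5 (length 18).
GC content: GC 12/18 = 66.7%, outside 38.1–59.5% ✗
homopolymer run: longest run = 2 ✓
GC clamp: 3' end TT has 0 G/C, need ≥1 ✗
Tm: Tm = 64.9 + 41·(12 − 16.4)/18 = 54.9°C ✓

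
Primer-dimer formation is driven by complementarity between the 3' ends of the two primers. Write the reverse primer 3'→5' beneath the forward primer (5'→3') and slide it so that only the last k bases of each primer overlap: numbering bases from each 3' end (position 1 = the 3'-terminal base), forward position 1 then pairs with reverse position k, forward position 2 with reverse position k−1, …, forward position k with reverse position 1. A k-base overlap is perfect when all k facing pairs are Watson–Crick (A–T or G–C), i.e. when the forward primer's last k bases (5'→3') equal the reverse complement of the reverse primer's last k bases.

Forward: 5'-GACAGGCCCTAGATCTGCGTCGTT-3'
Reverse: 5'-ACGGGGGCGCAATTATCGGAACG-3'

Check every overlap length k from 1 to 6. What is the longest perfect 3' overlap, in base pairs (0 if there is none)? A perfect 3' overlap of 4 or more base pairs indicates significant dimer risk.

Longest perfect overlap: 4 complementary base pairs; significant dimer risk (threshold 4).

Last 6 bases (5'→3') — forward …GTCGTT, reverse …GGAACG.
Reverse complement of the reverse primer's last 6 bases: CGTTCC; its first k bases are the reverse complement of the reverse primer's last k bases, so a perfect k-base overlap needs the forward primer's last k bases to equal them.
Comparing (forward last k vs required): k=1: T vs C ✗; k=2: TT vs CG ✗; k=3: GTT vs CGT ✗; k=4: CGTT vs CGTT ✓; k=5: TCGTT vs CGTTC ✗; k=6: GTCGTT vs CGTTCC ✗.
Only k = 4 is perfect, so the longest perfect 3' overlap is 4.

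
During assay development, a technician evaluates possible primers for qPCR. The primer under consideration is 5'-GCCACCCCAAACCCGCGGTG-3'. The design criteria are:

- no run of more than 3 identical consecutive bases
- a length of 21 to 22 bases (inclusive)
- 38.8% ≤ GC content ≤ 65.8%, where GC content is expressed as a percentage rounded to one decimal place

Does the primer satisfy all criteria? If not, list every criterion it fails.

Base counts: A=4, T=1, G=5, C=10 (length 20).
homopolymer run: longest run = 4, exceeds 3 ✗
length: length 20, outside 21–22 ✗
GC content: GC 15/20 = 75.0%, outside 38.8–65.8% ✗

Fails: homopolymer run, length, GC content.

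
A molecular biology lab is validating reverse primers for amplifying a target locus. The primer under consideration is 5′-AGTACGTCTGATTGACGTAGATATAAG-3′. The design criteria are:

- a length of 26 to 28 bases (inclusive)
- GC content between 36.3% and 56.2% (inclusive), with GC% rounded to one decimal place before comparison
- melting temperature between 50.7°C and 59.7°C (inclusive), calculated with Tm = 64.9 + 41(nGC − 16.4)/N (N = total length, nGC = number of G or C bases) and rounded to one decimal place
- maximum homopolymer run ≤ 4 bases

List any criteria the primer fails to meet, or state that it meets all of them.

Base counts: A=9, T=8, G=7, C=3 (length 27).
length: length 27 ✓
GC content: GC 10/27 = 37.0% ✓
Tm: Tm = 64.9 + 41·(10 − 16.4)/27 = 55.2°C ✓
homopolymer run: longest run = 2 ✓

Meets all criteria.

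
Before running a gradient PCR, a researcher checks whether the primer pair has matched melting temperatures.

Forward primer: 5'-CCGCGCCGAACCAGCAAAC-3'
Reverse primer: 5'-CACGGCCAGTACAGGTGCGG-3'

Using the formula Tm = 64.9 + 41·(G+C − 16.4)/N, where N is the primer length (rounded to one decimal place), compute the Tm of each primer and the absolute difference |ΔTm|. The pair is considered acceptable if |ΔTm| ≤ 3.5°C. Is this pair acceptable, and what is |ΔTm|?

Forward: G+C = 13, N = 19 → Tm = 64.9 + 41·(13 − 16.4)/19 = 57.6°C.
Reverse: G+C = 14, N = 20 → Tm = 64.9 + 41·(14 − 16.4)/20 = 60.0°C.
|ΔTm| = |57.6 − 60.0| = 2.4°C, ≤ 3.5°C.

|ΔTm| = 2.4°C; the pair is acceptable.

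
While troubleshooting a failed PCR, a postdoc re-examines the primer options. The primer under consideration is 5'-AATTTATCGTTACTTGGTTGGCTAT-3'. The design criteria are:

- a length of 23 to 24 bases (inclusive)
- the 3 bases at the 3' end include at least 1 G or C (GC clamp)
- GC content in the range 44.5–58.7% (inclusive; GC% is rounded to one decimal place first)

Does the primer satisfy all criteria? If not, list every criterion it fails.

Base counts: A=5, T=12, G=5, C=3 (length 25).
length: length 25, outside 23–24 ✗
GC clamp: 3' end TAT has 0 G/C, need ≥1 ✗
GC content: GC 8/25 = 32.0%, outside 44.5–58.7% ✗

Fails: length, GC clamp, GC content.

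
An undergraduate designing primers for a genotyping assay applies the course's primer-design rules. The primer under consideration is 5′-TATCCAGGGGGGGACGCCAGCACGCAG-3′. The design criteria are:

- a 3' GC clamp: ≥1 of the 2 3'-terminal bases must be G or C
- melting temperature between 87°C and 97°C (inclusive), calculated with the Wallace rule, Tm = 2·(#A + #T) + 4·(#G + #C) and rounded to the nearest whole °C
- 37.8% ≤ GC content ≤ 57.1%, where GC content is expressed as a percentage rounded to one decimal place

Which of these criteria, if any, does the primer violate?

Fails: GC content.

Base counts: A=6, T=2, G=11, C=8 (length 27).
GC clamp: 3' end AG has 1 G/C ✓
Tm: Tm = 2·8 + 4·19 = 92°C ✓
GC content: GC 19/27 = 70.4%, outside 37.8–57.1% ✗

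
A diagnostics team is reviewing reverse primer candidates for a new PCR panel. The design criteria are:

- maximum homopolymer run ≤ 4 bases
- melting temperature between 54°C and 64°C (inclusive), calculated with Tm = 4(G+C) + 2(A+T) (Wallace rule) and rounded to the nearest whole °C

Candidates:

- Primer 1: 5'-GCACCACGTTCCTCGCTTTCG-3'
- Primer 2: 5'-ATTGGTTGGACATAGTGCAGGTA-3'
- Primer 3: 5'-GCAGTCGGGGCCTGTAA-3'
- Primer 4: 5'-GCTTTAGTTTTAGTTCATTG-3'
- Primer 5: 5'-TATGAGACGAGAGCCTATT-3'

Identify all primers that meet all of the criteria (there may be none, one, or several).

Primer 3 and Primer 5.

Primer 1 (21 nt, A=2 T=6 G=4 C=9): longest run = 3 ✓; Tm = 2·8 + 4·13 = 68°C, outside 54–64°C ✗ — fails.
Primer 2 (23 nt, A=6 T=7 G=8 C=2): longest run = 2 ✓; Tm = 2·13 + 4·10 = 66°C, outside 54–64°C ✗ — fails.
Primer 3 (17 nt, A=3 T=3 G=7 C=4): longest run = 4 ✓; Tm = 2·6 + 4·11 = 56°C ✓ — passes.
Primer 4 (20 nt, A=3 T=11 G=4 C=2): longest run = 4 ✓; Tm = 2·14 + 4·6 = 52°C, outside 54–64°C ✗ — fails.
Primer 5 (19 nt, A=6 T=5 G=5 C=3): longest run = 2 ✓; Tm = 2·11 + 4·8 = 54°C ✓ — passes.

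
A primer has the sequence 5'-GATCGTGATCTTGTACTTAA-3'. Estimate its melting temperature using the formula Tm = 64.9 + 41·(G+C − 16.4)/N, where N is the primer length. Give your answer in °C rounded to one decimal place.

45.6°C

Base counts: A=5, T=8, G=4, C=3; G+C = 7, N = 20.
Tm = 64.9 + 41·(7 − 16.4)/20 = 64.9 + -385.40/20 = 45.6°C.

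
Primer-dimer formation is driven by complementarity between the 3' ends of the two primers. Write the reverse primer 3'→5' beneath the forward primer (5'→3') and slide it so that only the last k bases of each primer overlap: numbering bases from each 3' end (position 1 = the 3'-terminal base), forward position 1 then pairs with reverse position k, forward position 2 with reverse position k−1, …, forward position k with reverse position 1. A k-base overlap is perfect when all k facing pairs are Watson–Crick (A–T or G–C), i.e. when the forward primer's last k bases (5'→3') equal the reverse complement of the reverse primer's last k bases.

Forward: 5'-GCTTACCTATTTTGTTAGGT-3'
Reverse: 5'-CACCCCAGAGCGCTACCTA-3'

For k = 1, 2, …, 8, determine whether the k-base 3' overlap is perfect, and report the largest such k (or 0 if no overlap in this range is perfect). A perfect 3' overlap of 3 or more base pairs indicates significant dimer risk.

Last 8 bases (5'→3') — forward …TGTTAGGT, reverse …GCTACCTA.
Reverse complement of the reverse primer's last 8 bases: TAGGTAGC; its first k bases are the reverse complement of the reverse primer's last k bases, so a perfect k-base overlap needs the forward primer's last k bases to equal them.
Comparing (forward last k vs required): k=1: T vs T ✓; k=2: GT vs TA ✗; k=3: GGT vs TAG ✗; k=4: AGGT vs TAGG ✗; k=5: TAGGT vs TAGGT ✓; k=6: TTAGGT vs TAGGTA ✗; k=7: GTTAGGT vs TAGGTAG ✗; k=8: TGTTAGGT vs TAGGTAGC ✗.
Perfect overlaps at k = 1, 5; the largest is 5.

Longest perfect overlap: 5 complementary base pairs; significant dimer risk (threshold 3).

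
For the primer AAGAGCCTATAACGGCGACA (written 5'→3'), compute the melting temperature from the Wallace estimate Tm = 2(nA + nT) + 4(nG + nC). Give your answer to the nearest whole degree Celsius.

60°C

Base counts: A=8, T=2, G=5, C=5 (length 20).
Tm = 2·(8+2) + 4·(5+5) = 2·10 + 4·10 = 20 + 40 = 60°C.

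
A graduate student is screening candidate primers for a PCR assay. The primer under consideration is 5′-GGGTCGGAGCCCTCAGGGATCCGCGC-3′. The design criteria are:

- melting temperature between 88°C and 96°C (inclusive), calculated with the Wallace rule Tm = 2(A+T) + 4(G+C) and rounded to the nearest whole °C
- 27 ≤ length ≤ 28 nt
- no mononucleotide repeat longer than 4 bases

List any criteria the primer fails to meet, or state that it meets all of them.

Fails: length.

Base counts: A=3, T=3, G=11, C=9 (length 26).
Tm: Tm = 2·6 + 4·20 = 92°C ✓
length: length 26, outside 27–28 ✗
homopolymer run: longest run = 3 ✓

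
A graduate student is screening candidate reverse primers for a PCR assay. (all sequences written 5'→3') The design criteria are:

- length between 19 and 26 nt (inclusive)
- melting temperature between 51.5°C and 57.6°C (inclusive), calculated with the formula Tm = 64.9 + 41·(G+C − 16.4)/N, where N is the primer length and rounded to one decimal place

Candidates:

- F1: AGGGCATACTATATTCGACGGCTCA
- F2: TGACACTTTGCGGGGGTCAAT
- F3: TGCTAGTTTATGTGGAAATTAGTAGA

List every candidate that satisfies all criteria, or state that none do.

F2 and F3.

F1 (25 nt, A=7 T=6 G=6 C=6): length 25 ✓; Tm = 64.9 + 41·(12 − 16.4)/25 = 57.7°C, outside 51.5–57.6°C ✗ — fails.
F2 (21 nt, A=4 T=6 G=7 C=4): length 21 ✓; Tm = 64.9 + 41·(11 − 16.4)/21 = 54.4°C ✓ — passes.
F3 (26 nt, A=8 T=10 G=7 C=1): length 26 ✓; Tm = 64.9 + 41·(8 − 16.4)/26 = 51.7°C ✓ — passes.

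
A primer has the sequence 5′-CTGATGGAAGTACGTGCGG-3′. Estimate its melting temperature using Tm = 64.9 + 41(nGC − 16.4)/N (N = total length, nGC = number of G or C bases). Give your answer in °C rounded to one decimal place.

Base counts: A=4, T=4, G=8, C=3; G+C = 11, N = 19.
Tm = 64.9 + 41·(11 − 16.4)/19 = 64.9 + -221.40/19 = 53.2°C.

53.2°C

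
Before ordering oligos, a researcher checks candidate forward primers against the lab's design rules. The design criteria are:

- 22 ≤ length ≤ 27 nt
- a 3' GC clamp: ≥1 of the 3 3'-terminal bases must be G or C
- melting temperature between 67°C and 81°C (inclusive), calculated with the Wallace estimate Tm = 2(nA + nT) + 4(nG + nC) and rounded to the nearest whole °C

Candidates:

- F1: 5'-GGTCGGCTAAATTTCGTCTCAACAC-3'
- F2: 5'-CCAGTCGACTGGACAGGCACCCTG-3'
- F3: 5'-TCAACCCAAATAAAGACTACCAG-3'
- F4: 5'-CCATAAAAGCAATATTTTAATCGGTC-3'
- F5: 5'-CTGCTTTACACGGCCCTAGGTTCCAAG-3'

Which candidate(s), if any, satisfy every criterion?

F1, F2 and F4.

F1 (25 nt, A=6 T=7 G=5 C=7): length 25 ✓; 3' end CAC has 2 G/C ✓; Tm = 2·13 + 4·12 = 74°C ✓ — passes.
F2 (24 nt, A=5 T=3 G=7 C=9): length 24 ✓; 3' end CTG has 2 G/C ✓; Tm = 2·8 + 4·16 = 80°C ✓ — passes.
F3 (23 nt, A=11 T=3 G=2 C=7): length 23 ✓; 3' end CAG has 2 G/C ✓; Tm = 2·14 + 4·9 = 64°C, outside 67–81°C ✗ — fails.
F4 (26 nt, A=10 T=8 G=3 C=5): length 26 ✓; 3' end GTC has 2 G/C ✓; Tm = 2·18 + 4·8 = 68°C ✓ — passes.
F5 (27 nt, A=5 T=7 G=6 C=9): length 27 ✓; 3' end AAG has 1 G/C ✓; Tm = 2·12 + 4·15 = 84°C, outside 67–81°C ✗ — fails.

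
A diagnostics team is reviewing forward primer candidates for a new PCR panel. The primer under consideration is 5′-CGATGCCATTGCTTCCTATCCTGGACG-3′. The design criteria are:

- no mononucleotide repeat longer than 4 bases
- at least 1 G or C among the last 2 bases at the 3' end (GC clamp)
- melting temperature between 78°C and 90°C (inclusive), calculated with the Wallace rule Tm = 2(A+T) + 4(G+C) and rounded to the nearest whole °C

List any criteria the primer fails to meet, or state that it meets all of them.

Meets all criteria.

Base counts: A=4, T=8, G=6, C=9 (length 27).
homopolymer run: longest run = 2 ✓
GC clamp: 3' end CG has 2 G/C ✓
Tm: Tm = 2·12 + 4·15 = 84°C ✓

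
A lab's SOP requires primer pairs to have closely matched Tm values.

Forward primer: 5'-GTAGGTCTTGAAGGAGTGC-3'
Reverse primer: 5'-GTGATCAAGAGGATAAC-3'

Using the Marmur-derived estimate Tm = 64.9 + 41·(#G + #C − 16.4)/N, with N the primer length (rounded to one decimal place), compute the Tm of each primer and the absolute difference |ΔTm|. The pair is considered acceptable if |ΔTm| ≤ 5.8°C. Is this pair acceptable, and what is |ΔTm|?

|ΔTm| = 8.9°C; the pair is not acceptable.

Forward: G+C = 10, N = 19 → Tm = 64.9 + 41·(10 − 16.4)/19 = 51.1°C.
Reverse: G+C = 7, N = 17 → Tm = 64.9 + 41·(7 − 16.4)/17 = 42.2°C.
|ΔTm| = |51.1 − 42.2| = 8.9°C, > 5.8°C.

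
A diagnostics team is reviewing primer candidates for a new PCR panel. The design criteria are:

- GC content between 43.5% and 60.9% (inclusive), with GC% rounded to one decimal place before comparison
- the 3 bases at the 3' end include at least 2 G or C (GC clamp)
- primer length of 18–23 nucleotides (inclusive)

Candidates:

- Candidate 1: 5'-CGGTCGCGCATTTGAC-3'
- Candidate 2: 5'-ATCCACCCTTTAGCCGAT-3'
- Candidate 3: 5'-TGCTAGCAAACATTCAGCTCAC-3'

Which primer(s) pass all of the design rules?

Candidate 3 only.

Candidate 1 (16 nt, A=2 T=4 G=5 C=5): GC 10/16 = 62.5%, outside 43.5–60.9% ✗; 3' end GAC has 2 G/C ✓; length 16, outside 18–23 ✗ — fails.
Candidate 2 (18 nt, A=4 T=5 G=2 C=7): GC 9/18 = 50.0% ✓; 3' end GAT has 1 G/C, need ≥2 ✗; length 18 ✓ — fails.
Candidate 3 (22 nt, A=7 T=5 G=3 C=7): GC 10/22 = 45.5% ✓; 3' end CAC has 2 G/C ✓; length 22 ✓ — passes.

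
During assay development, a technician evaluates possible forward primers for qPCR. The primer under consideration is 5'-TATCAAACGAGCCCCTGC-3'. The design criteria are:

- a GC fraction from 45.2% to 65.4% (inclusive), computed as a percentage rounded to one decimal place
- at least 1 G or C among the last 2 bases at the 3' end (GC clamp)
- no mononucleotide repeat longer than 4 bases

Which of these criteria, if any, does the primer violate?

Meets all criteria.

Base counts: A=5, T=3, G=3, C=7 (length 18).
GC content: GC 10/18 = 55.6% ✓
GC clamp: 3' end GC has 2 G/C ✓
homopolymer run: longest run = 4 ✓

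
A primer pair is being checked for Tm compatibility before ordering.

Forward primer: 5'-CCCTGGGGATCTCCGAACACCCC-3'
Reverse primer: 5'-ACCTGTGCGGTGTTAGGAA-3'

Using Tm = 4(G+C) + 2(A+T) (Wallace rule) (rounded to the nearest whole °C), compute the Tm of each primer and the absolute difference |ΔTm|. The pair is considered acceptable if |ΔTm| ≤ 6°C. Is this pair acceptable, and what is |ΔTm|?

Forward: A=4 T=3 G=5 C=11 → Tm = 2·7 + 4·16 = 78°C.
Reverse: A=4 T=5 G=7 C=3 → Tm = 2·9 + 4·10 = 58°C.
|ΔTm| = |78 − 58| = 20°C, > 6°C.

|ΔTm| = 20°C; the pair is not acceptable.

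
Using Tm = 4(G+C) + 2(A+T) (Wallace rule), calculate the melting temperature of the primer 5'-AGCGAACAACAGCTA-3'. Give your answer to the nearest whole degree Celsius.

44°C

Base counts: A=7, T=1, G=3, C=4 (length 15).
Tm = 2·(7+1) + 4·(3+4) = 2·8 + 4·7 = 16 + 28 = 44°C.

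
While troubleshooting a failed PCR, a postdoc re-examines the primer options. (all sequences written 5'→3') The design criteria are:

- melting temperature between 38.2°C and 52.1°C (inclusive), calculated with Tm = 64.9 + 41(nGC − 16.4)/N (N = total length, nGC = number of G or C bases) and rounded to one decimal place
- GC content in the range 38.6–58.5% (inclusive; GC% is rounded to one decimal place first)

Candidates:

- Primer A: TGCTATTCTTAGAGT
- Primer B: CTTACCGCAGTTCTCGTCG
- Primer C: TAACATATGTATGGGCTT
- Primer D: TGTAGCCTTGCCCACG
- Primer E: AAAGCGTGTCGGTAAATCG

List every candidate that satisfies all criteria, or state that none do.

Primer A (15 nt, A=3 T=7 G=3 C=2): Tm = 64.9 + 41·(5 − 16.4)/15 = 33.7°C, outside 38.2–52.1°C ✗; GC 5/15 = 33.3%, outside 38.6–58.5% ✗ — fails.
Primer B (19 nt, A=2 T=6 G=4 C=7): Tm = 64.9 + 41·(11 − 16.4)/19 = 53.2°C, outside 38.2–52.1°C ✗; GC 11/19 = 57.9% ✓ — fails.
Primer C (18 nt, A=5 T=7 G=4 C=2): Tm = 64.9 + 41·(6 − 16.4)/18 = 41.2°C ✓; GC 6/18 = 33.3%, outside 38.6–58.5% ✗ — fails.
Primer D (16 nt, A=2 T=4 G=4 C=6): Tm = 64.9 + 41·(10 − 16.4)/16 = 48.5°C ✓; GC 10/16 = 62.5%, outside 38.6–58.5% ✗ — fails.
Primer E (19 nt, A=6 T=4 G=6 C=3): Tm = 64.9 + 41·(9 − 16.4)/19 = 48.9°C ✓; GC 9/19 = 47.4% ✓ — passes.

Primer E only.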